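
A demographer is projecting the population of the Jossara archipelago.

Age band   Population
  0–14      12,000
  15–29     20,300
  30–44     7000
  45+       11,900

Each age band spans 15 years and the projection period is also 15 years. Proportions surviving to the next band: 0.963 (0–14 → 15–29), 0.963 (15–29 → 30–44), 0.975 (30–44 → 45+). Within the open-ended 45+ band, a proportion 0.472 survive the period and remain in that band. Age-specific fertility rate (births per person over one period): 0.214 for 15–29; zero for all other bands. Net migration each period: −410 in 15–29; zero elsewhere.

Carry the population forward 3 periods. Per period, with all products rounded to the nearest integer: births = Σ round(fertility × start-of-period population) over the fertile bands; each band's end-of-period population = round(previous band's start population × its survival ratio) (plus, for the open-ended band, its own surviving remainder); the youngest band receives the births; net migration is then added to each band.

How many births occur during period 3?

807

Period 1.
Births: 20300 × 0.214 = 4344
15–29: 12000 × 0.963 = 11556
30–44: 20300 × 0.963 = 19549
45+: 7000 × 0.975 + 11900 × 0.472 = 6825 + 5617 = 12442
Net migration: 15–29 − 410 → 11146
Giving 4344 / 11146 / 19549 / 12442.
Period 2.
Births: 11146 × 0.214 = 2385
15–29: 4344 × 0.963 = 4183
30–44: 11146 × 0.963 = 10734
45+: 19549 × 0.975 + 12442 × 0.472 = 19060 + 5873 = 24933
Net migration: 15–29 − 410 → 3773
Giving 2385 / 3773 / 10734 / 24933.
Period 3.
Births: 3773 × 0.214 = 807
15–29: 2385 × 0.963 = 2297
30–44: 3773 × 0.963 = 3633
45+: 10734 × 0.975 + 24933 × 0.472 = 10466 + 11768 = 22234
Net migration: 15–29 − 410 → 1887
Giving 807 / 1887 / 3633 / 22234.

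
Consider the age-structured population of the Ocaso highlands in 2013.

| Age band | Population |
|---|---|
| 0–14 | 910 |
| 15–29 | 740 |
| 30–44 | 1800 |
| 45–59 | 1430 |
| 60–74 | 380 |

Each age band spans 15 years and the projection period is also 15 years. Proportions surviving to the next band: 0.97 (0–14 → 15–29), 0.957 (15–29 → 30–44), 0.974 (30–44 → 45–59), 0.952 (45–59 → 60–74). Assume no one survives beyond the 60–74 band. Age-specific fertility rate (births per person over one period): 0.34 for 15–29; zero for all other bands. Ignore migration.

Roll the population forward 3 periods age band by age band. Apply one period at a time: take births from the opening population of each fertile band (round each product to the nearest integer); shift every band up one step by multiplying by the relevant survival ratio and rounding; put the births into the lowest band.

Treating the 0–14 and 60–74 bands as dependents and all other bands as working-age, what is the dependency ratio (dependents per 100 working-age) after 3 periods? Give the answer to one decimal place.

Let group 1 be 0–14 through group 5 = 60–74.
Period 1:
Births: 740 * 0.34 = 252
Group 2: 910 * 0.97 = 883
Group 3: 740 * 0.957 = 708
Group 4: 1800 * 0.974 = 1753
Group 5: 1430 * 0.952 = 1361
Population now: 0–14=252, 15–29=883, 30–44=708, 45–59=1753, 60–74=1361
Period 2:
Births: 883 * 0.34 = 300
Group 2: 252 * 0.97 = 244
Group 3: 883 * 0.957 = 845
Group 4: 708 * 0.974 = 690
Group 5: 1753 * 0.952 = 1669
Population now: 0–14=300, 15–29=244, 30–44=845, 45–59=690, 60–74=1669
Period 3:
Births: 244 * 0.34 = 83
Group 2: 300 * 0.97 = 291
Group 3: 244 * 0.957 = 234
Group 4: 845 * 0.974 = 823
Group 5: 690 * 0.952 = 657
Population now: 0–14=83, 15–29=291, 30–44=234, 45–59=823, 60–74=657
Dependents (band 0–14 + band 60–74) = 83 + 657 = 740; working-age = 1348; ratio = 740/1348 × 100 = 54.9

54.9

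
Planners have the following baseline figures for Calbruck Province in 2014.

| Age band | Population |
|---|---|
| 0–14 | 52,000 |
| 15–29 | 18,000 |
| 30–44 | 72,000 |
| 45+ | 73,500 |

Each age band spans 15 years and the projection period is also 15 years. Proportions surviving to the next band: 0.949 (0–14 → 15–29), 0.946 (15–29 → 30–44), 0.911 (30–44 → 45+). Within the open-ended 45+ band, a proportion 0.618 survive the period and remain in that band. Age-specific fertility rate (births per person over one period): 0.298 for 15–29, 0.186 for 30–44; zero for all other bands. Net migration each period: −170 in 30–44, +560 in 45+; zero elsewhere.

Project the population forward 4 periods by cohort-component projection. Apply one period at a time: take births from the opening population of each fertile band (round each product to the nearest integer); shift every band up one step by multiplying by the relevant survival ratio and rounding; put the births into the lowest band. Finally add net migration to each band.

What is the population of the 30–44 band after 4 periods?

[period 1]
Births: 18000 × 0.298 = 5364, 72000 × 0.186 = 13392 — total 18756
15–29: 52000 × 0.949 = 49348
30–44: 18000 × 0.946 = 17028
45+: 72000 × 0.911 + 73500 × 0.618 = 65592 + 45423 = 111015
Net migration: 30–44 − 170 → 16858; 45+ + 560 → 111575
Population now: 0–14=18756, 15–29=49348, 30–44=16858, 45+=111575
[period 2]
Births: 49348 × 0.298 = 14706, 16858 × 0.186 = 3136 — total 17842
15–29: 18756 × 0.949 = 17799
30–44: 49348 × 0.946 = 46683
45+: 16858 × 0.911 + 111575 × 0.618 = 15358 + 68953 = 84311
Net migration: 30–44 − 170 → 46513; 45+ + 560 → 84871
Population now: 0–14=17842, 15–29=17799, 30–44=46513, 45+=84871
[period 3]
Births: 17799 × 0.298 = 5304, 46513 × 0.186 = 8651 — total 13955
15–29: 17842 × 0.949 = 16932
30–44: 17799 × 0.946 = 16838
45+: 46513 × 0.911 + 84871 × 0.618 = 42373 + 52450 = 94823
Net migration: 30–44 − 170 → 16668; 45+ + 560 → 95383
Population now: 0–14=13955, 15–29=16932, 30–44=16668, 45+=95383
[period 4]
Births: 16932 × 0.298 = 5046, 16668 × 0.186 = 3100 — total 8146
15–29: 13955 × 0.949 = 13243
30–44: 16932 × 0.946 = 16018
45+: 16668 × 0.911 + 95383 × 0.618 = 15185 + 58947 = 74132
Net migration: 30–44 − 170 → 15848; 45+ + 560 → 74692
Population now: 0–14=8146, 15–29=13243, 30–44=15848, 45+=74692

15848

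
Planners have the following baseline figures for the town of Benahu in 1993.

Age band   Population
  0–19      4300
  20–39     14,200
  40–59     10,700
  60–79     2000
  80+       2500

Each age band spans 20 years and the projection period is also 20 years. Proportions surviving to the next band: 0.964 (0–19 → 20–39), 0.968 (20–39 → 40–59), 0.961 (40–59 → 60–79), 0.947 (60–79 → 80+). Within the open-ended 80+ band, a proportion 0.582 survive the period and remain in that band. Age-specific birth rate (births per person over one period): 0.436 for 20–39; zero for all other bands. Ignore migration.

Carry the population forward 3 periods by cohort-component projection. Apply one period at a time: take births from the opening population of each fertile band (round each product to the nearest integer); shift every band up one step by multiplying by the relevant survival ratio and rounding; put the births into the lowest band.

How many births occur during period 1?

6191

Period 1.
Births: 14200 × 0.436 = 6191
20–39: 4300 × 0.964 = 4145
40–59: 14200 × 0.968 = 13746
60–79: 10700 × 0.961 = 10283
80+: 2000 × 0.947 + 2500 × 0.582 = 1894 + 1455 = 3349
→ [6191, 4145, 13746, 10283, 3349]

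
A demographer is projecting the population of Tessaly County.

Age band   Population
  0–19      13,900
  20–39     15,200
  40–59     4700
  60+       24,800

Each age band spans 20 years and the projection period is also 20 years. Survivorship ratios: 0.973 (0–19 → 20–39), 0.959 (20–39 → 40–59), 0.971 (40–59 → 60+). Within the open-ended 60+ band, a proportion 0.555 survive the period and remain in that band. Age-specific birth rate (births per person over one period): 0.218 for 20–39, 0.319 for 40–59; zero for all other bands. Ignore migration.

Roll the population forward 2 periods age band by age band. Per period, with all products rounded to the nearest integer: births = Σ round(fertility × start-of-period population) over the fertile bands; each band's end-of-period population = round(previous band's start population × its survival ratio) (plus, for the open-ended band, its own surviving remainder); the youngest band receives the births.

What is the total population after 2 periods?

Period 1:
Births: 15200 × 0.218 = 3314, 4700 × 0.319 = 1499 → total 4813
20–39: 13900 × 0.973 = 13525
40–59: 15200 × 0.959 = 14577
60+: 4700 × 0.971 + 24800 × 0.555 = 4564 + 13764 = 18328
End of period: [4813, 13525, 14577, 18328]
Period 2:
Births: 13525 × 0.218 = 2948, 14577 × 0.319 = 4650 → total 7598
20–39: 4813 × 0.973 = 4683
40–59: 13525 × 0.959 = 12970
60+: 14577 × 0.971 + 18328 × 0.555 = 14154 + 10172 = 24326
End of period: [7598, 4683, 12970, 24326]
Total after period 2: 7598 + 4683 + 12970 + 24326 = 49577

49577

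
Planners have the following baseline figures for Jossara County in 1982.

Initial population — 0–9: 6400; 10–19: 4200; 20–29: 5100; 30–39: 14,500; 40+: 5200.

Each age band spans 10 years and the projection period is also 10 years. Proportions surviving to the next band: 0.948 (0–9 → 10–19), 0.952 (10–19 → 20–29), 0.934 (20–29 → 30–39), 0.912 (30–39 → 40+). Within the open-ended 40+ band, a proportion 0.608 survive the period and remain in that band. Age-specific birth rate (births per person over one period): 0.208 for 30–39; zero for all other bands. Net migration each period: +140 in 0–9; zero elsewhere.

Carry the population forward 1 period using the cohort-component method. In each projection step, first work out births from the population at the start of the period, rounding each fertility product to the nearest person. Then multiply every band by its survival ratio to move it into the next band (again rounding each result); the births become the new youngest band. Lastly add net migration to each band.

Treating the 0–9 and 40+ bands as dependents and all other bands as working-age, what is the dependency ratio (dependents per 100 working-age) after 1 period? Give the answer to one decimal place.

(Groups numbered youngest = 1 to oldest = 5.)
After projecting period 1:
Births: 14500 × 0.208 = 3016
Group 2: 6400 × 0.948 = 6067
Group 3: 4200 × 0.952 = 3998
Group 4: 5100 × 0.934 = 4763
Group 5: 14500 × 0.912 + 5200 × 0.608 = 13224 + 3162 = 16386
Net migration: Group 1 + 140 → 3156
→ [3156, 6067, 3998, 4763, 16386]
Dependents (band 0–9 + band 40+) = 3156 + 16386 = 19542; working-age = 14828; ratio = 19542/14828 × 100 = 131.8

131.8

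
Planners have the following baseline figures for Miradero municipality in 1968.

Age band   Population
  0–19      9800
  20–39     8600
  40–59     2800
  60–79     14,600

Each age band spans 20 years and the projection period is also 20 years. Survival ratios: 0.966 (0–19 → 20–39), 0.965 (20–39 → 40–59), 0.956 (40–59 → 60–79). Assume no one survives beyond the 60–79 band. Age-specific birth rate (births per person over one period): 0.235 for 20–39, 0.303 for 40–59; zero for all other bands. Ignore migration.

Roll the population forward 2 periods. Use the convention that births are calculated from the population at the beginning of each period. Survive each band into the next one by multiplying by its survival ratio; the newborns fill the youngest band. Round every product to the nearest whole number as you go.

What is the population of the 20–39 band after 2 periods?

2771

[period 1]
Births: 8600 × 0.235 = 2021 ; 2800 × 0.303 = 848 → total 2869
20–39: 9800 × 0.966 = 9467
40–59: 8600 × 0.965 = 8299
60–79: 2800 × 0.956 = 2677
Giving 2869 / 9467 / 8299 / 2677.
[period 2]
Births: 9467 × 0.235 = 2225 ; 8299 × 0.303 = 2515 → total 4740
20–39: 2869 × 0.966 = 2771
40–59: 9467 × 0.965 = 9136
60–79: 8299 × 0.956 = 7934
Giving 4740 / 2771 / 9136 / 7934.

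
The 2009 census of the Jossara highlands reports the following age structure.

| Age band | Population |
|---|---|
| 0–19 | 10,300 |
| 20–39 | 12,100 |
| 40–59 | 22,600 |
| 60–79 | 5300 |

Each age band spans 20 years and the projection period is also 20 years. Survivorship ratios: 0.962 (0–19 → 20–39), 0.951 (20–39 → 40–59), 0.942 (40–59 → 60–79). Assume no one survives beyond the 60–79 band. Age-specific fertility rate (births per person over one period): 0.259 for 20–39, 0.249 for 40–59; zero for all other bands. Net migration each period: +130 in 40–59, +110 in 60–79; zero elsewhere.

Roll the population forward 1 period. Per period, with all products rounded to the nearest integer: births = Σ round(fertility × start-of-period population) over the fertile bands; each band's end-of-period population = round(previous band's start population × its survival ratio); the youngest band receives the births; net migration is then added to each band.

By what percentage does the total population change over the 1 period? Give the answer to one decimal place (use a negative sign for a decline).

2.8

Numbering the bands 1..4 from youngest to oldest:
Period 1.
Births: 12100 * 0.259 = 3134 ; 22600 * 0.249 = 5627 → total 8761
Band 2: 10300 * 0.962 = 9909
Band 3: 12100 * 0.951 = 11507
Band 4: 22600 * 0.942 = 21289
Net migration: Band 3 + 130 → 11637; Band 4 + 110 → 21399
→ [8761, 9909, 11637, 21399]
Total: 50300 → 51706; change = 1406; percentage change = 2.8%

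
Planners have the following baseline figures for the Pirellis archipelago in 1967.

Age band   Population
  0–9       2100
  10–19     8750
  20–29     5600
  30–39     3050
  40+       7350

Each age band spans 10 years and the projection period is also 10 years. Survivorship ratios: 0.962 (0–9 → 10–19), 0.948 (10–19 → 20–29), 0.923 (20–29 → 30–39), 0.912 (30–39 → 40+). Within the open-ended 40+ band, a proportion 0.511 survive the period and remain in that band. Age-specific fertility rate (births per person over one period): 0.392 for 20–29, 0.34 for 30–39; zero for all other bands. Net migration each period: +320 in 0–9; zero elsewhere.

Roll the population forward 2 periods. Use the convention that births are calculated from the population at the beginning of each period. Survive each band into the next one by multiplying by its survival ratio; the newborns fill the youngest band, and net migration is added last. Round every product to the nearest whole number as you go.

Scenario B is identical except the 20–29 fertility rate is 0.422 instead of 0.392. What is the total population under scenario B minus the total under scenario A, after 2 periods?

(Groups numbered youngest = 1 to oldest = 5.)
[period 1]
Births: 5600 × 0.392 = 2195 ; 3050 × 0.34 = 1037 ⇒ total 3232
Group 2: 2100 × 0.962 = 2020
Group 3: 8750 × 0.948 = 8295
Group 4: 5600 × 0.923 = 5169
Group 5: 3050 × 0.912 + 7350 × 0.511 = 2782 + 3756 = 6538
Net migration: Group 1 + 320 → 3552
End of period: [3552, 2020, 8295, 5169, 6538]
[period 2]
Births: 8295 × 0.392 = 3252 ; 5169 × 0.34 = 1757 ⇒ total 5009
Group 2: 3552 × 0.962 = 3417
Group 3: 2020 × 0.948 = 1915
Group 4: 8295 × 0.923 = 7656
Group 5: 5169 × 0.912 + 6538 × 0.511 = 4714 + 3341 = 8055
Net migration: Group 1 + 320 → 5329
End of period: [5329, 3417, 1915, 7656, 8055]
Scenario A total after 2 periods: 26372
Scenario B projection —
[period 1]
Births: 5600 × 0.422 = 2363 ; 3050 × 0.34 = 1037 ⇒ total 3400
Group 2: 2100 × 0.962 = 2020
Group 3: 8750 × 0.948 = 8295
Group 4: 5600 × 0.923 = 5169
Group 5: 3050 × 0.912 + 7350 × 0.511 = 2782 + 3756 = 6538
Net migration: Group 1 + 320 → 3720
End of period: [3720, 2020, 8295, 5169, 6538]
[period 2]
Births: 8295 × 0.422 = 3500 ; 5169 × 0.34 = 1757 ⇒ total 5257
Group 2: 3720 × 0.962 = 3579
Group 3: 2020 × 0.948 = 1915
Group 4: 8295 × 0.923 = 7656
Group 5: 5169 × 0.912 + 6538 × 0.511 = 4714 + 3341 = 8055
Net migration: Group 1 + 320 → 5577
End of period: [5577, 3579, 1915, 7656, 8055]
Scenario B total after 2 periods: 26782
Difference B − A = 26782 − 26372 = 410

410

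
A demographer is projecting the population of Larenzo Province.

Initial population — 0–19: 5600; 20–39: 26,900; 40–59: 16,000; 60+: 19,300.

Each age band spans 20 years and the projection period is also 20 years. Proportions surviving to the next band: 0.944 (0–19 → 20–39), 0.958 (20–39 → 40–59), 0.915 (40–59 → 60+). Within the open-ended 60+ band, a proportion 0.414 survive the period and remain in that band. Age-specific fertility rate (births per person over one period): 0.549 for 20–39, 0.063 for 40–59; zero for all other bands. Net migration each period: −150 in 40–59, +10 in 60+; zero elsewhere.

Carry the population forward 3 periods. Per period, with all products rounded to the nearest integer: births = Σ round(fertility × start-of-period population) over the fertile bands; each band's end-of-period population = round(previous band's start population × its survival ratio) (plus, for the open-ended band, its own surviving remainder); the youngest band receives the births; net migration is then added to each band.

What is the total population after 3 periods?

44962

After projecting period 1:
Births: 26900 * 0.549 = 14768  |  16000 * 0.063 = 1008 → 15776
20–39: 5600 * 0.944 = 5286
40–59: 26900 * 0.958 = 25770
60+: 16000 * 0.915 + 19300 * 0.414 = 14640 + 7990 = 22630
Net migration: 40–59 − 150 → 25620; 60+ + 10 → 22640
Giving 15776 / 5286 / 25620 / 22640.
After projecting period 2:
Births: 5286 * 0.549 = 2902  |  25620 * 0.063 = 1614 → 4516
20–39: 15776 * 0.944 = 14893
40–59: 5286 * 0.958 = 5064
60+: 25620 * 0.915 + 22640 * 0.414 = 23442 + 9373 = 32815
Net migration: 40–59 − 150 → 4914; 60+ + 10 → 32825
Giving 4516 / 14893 / 4914 / 32825.
After projecting period 3:
Births: 14893 * 0.549 = 8176  |  4914 * 0.063 = 310 → 8486
20–39: 4516 * 0.944 = 4263
40–59: 14893 * 0.958 = 14267
60+: 4914 * 0.915 + 32825 * 0.414 = 4496 + 13590 = 18086
Net migration: 40–59 − 150 → 14117; 60+ + 10 → 18096
Giving 8486 / 4263 / 14117 / 18096.
Total after period 3: 8486 + 4263 + 14117 + 18096 = 44962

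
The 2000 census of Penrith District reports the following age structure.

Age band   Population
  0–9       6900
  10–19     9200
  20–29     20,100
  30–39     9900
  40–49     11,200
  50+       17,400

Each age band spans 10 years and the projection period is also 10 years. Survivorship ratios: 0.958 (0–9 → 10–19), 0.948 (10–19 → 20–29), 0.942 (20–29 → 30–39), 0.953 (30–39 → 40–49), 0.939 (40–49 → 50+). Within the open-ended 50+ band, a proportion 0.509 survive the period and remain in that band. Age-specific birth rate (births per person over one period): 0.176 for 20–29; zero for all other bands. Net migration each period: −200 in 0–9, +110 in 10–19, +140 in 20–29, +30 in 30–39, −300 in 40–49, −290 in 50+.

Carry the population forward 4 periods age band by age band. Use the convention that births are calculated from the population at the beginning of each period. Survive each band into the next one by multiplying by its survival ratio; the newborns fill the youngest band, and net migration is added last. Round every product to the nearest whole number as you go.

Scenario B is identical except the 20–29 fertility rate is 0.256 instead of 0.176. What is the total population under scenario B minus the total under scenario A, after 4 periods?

Let group 1 be 0–9 through group 6 = 50+.
[period 1]
Births: 20100 × 0.176 = 3538
Group 2: 6900 × 0.958 = 6610
Group 3: 9200 × 0.948 = 8722
Group 4: 20100 × 0.942 = 18934
Group 5: 9900 × 0.953 = 9435
Group 6: 11200 × 0.939 + 17400 × 0.509 = 10517 + 8857 = 19374
Net migration: Group 1 − 200 → 3338; Group 2 + 110 → 6720; Group 3 + 140 → 8862; Group 4 + 30 → 18964; Group 5 − 300 → 9135; Group 6 − 290 → 19084
Population now: 0–9=3338, 10–19=6720, 20–29=8862, 30–39=18964, 40–49=9135, 50+=19084
[period 2]
Births: 8862 × 0.176 = 1560
Group 2: 3338 × 0.958 = 3198
Group 3: 6720 × 0.948 = 6371
Group 4: 8862 × 0.942 = 8348
Group 5: 18964 × 0.953 = 18073
Group 6: 9135 × 0.939 + 19084 × 0.509 = 8578 + 9714 = 18292
Net migration: Group 1 − 200 → 1360; Group 2 + 110 → 3308; Group 3 + 140 → 6511; Group 4 + 30 → 8378; Group 5 − 300 → 17773; Group 6 − 290 → 18002
Population now: 0–9=1360, 10–19=3308, 20–29=6511, 30–39=8378, 40–49=17773, 50+=18002
[period 3]
Births: 6511 × 0.176 = 1146
Group 2: 1360 × 0.958 = 1303
Group 3: 3308 × 0.948 = 3136
Group 4: 6511 × 0.942 = 6133
Group 5: 8378 × 0.953 = 7984
Group 6: 17773 × 0.939 + 18002 × 0.509 = 16689 + 9163 = 25852
Net migration: Group 1 − 200 → 946; Group 2 + 110 → 1413; Group 3 + 140 → 3276; Group 4 + 30 → 6163; Group 5 − 300 → 7684; Group 6 − 290 → 25562
Population now: 0–9=946, 10–19=1413, 20–29=3276, 30–39=6163, 40–49=7684, 50+=25562
[period 4]
Births: 3276 × 0.176 = 577
Group 2: 946 × 0.958 = 906
Group 3: 1413 × 0.948 = 1340
Group 4: 3276 × 0.942 = 3086
Group 5: 6163 × 0.953 = 5873
Group 6: 7684 × 0.939 + 25562 × 0.509 = 7215 + 13011 = 20226
Net migration: Group 1 − 200 → 377; Group 2 + 110 → 1016; Group 3 + 140 → 1480; Group 4 + 30 → 3116; Group 5 − 300 → 5573; Group 6 − 290 → 19936
Population now: 0–9=377, 10–19=1016, 20–29=1480, 30–39=3116, 40–49=5573, 50+=19936
Scenario A total after 4 periods: 31498
Scenario B projection —
[period 1]
Births: 20100 × 0.256 = 5146
Group 2: 6900 × 0.958 = 6610
Group 3: 9200 × 0.948 = 8722
Group 4: 20100 × 0.942 = 18934
Group 5: 9900 × 0.953 = 9435
Group 6: 11200 × 0.939 + 17400 × 0.509 = 10517 + 8857 = 19374
Net migration: Group 1 − 200 → 4946; Group 2 + 110 → 6720; Group 3 + 140 → 8862; Group 4 + 30 → 18964; Group 5 − 300 → 9135; Group 6 − 290 → 19084
Population now: 0–9=4946, 10–19=6720, 20–29=8862, 30–39=18964, 40–49=9135, 50+=19084
[period 2]
Births: 8862 × 0.256 = 2269
Group 2: 4946 × 0.958 = 4738
Group 3: 6720 × 0.948 = 6371
Group 4: 8862 × 0.942 = 8348
Group 5: 18964 × 0.953 = 18073
Group 6: 9135 × 0.939 + 19084 × 0.509 = 8578 + 9714 = 18292
Net migration: Group 1 − 200 → 2069; Group 2 + 110 → 4848; Group 3 + 140 → 6511; Group 4 + 30 → 8378; Group 5 − 300 → 17773; Group 6 − 290 → 18002
Population now: 0–9=2069, 10–19=4848, 20–29=6511, 30–39=8378, 40–49=17773, 50+=18002
[period 3]
Births: 6511 × 0.256 = 1667
Group 2: 2069 × 0.958 = 1982
Group 3: 4848 × 0.948 = 4596
Group 4: 6511 × 0.942 = 6133
Group 5: 8378 × 0.953 = 7984
Group 6: 17773 × 0.939 + 18002 × 0.509 = 16689 + 9163 = 25852
Net migration: Group 1 − 200 → 1467; Group 2 + 110 → 2092; Group 3 + 140 → 4736; Group 4 + 30 → 6163; Group 5 − 300 → 7684; Group 6 − 290 → 25562
Population now: 0–9=1467, 10–19=2092, 20–29=4736, 30–39=6163, 40–49=7684, 50+=25562
[period 4]
Births: 4736 × 0.256 = 1212
Group 2: 1467 × 0.958 = 1405
Group 3: 2092 × 0.948 = 1983
Group 4: 4736 × 0.942 = 4461
Group 5: 6163 × 0.953 = 5873
Group 6: 7684 × 0.939 + 25562 × 0.509 = 7215 + 13011 = 20226
Net migration: Group 1 − 200 → 1012; Group 2 + 110 → 1515; Group 3 + 140 → 2123; Group 4 + 30 → 4491; Group 5 − 300 → 5573; Group 6 − 290 → 19936
Population now: 0–9=1012, 10–19=1515, 20–29=2123, 30–39=4491, 40–49=5573, 50+=19936
Scenario B total after 4 periods: 34650
Difference B − A = 34650 − 31498 = 3152

3152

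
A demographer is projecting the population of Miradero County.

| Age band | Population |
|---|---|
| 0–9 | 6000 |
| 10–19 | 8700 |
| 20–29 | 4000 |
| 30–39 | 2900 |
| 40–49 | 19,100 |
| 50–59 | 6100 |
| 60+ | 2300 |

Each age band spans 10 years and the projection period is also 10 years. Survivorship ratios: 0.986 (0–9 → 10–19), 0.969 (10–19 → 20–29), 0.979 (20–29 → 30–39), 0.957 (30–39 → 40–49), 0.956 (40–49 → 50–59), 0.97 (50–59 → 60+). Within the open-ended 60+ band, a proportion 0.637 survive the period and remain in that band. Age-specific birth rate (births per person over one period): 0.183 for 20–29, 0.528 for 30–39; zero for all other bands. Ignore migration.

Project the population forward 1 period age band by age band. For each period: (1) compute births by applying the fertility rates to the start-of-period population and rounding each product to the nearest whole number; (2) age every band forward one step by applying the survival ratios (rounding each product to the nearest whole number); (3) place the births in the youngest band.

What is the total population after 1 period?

48942

[period 1]
Births: 4000 × 0.183 = 732, 2900 × 0.528 = 1531 → 2263
10–19: 6000 × 0.986 = 5916
20–29: 8700 × 0.969 = 8430
30–39: 4000 × 0.979 = 3916
40–49: 2900 × 0.957 = 2775
50–59: 19100 × 0.956 = 18260
60+: 6100 × 0.97 + 2300 × 0.637 = 5917 + 1465 = 7382
End of period: [2263, 5916, 8430, 3916, 2775, 18260, 7382]
Total after period 1: 2263 + 5916 + 8430 + 3916 + 2775 + 18260 + 7382 = 48942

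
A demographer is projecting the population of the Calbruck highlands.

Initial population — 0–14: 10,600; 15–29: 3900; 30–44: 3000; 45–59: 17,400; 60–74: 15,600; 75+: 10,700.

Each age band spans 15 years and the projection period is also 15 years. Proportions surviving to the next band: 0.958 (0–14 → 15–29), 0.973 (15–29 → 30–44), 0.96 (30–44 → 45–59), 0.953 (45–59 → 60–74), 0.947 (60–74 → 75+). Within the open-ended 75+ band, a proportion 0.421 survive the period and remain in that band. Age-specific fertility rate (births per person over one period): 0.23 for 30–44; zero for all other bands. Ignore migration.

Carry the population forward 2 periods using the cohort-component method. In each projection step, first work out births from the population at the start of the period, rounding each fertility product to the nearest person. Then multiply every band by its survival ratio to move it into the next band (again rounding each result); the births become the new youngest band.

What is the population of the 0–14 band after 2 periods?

Period 1:
Births: 3000 × 0.23 = 690
15–29: 10600 × 0.958 = 10155
30–44: 3900 × 0.973 = 3795
45–59: 3000 × 0.96 = 2880
60–74: 17400 × 0.953 = 16582
75+: 15600 × 0.947 + 10700 × 0.421 = 14773 + 4505 = 19278
End of period: [690, 10155, 3795, 2880, 16582, 19278]
Period 2:
Births: 3795 × 0.23 = 873
15–29: 690 × 0.958 = 661
30–44: 10155 × 0.973 = 9881
45–59: 3795 × 0.96 = 3643
60–74: 2880 × 0.953 = 2745
75+: 16582 × 0.947 + 19278 × 0.421 = 15703 + 8116 = 23819
End of period: [873, 661, 9881, 3643, 2745, 23819]

873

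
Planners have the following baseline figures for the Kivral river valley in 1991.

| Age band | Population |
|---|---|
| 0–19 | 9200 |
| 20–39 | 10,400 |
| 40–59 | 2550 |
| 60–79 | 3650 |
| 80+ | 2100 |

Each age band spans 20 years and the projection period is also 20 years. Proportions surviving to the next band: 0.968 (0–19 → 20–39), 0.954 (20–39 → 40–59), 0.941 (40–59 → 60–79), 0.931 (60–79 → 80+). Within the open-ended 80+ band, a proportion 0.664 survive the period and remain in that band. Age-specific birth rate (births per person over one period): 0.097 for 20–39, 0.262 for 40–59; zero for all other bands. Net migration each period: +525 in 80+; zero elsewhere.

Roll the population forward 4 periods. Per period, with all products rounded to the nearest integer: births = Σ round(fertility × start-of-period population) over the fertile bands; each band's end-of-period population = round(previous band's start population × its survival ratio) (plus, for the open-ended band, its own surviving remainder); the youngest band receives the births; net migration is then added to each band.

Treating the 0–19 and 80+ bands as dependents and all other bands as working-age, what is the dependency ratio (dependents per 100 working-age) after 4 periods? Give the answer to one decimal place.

252.7

(Groups numbered youngest = 1 to oldest = 5.)
[period 1]
Births: 10400 * 0.097 = 1009, 2550 * 0.262 = 668 → total 1677
Group 2: 9200 * 0.968 = 8906
Group 3: 10400 * 0.954 = 9922
Group 4: 2550 * 0.941 = 2400
Group 5: 3650 * 0.931 + 2100 * 0.664 = 3398 + 1394 = 4792
Net migration: Group 5 + 525 → 5317
Giving 1677 / 8906 / 9922 / 2400 / 5317.
[period 2]
Births: 8906 * 0.097 = 864, 9922 * 0.262 = 2600 → total 3464
Group 2: 1677 * 0.968 = 1623
Group 3: 8906 * 0.954 = 8496
Group 4: 9922 * 0.941 = 9337
Group 5: 2400 * 0.931 + 5317 * 0.664 = 2234 + 3530 = 5764
Net migration: Group 5 + 525 → 6289
Giving 3464 / 1623 / 8496 / 9337 / 6289.
[period 3]
Births: 1623 * 0.097 = 157, 8496 * 0.262 = 2226 → total 2383
Group 2: 3464 * 0.968 = 3353
Group 3: 1623 * 0.954 = 1548
Group 4: 8496 * 0.941 = 7995
Group 5: 9337 * 0.931 + 6289 * 0.664 = 8693 + 4176 = 12869
Net migration: Group 5 + 525 → 13394
Giving 2383 / 3353 / 1548 / 7995 / 13394.
[period 4]
Births: 3353 * 0.097 = 325, 1548 * 0.262 = 406 → total 731
Group 2: 2383 * 0.968 = 2307
Group 3: 3353 * 0.954 = 3199
Group 4: 1548 * 0.941 = 1457
Group 5: 7995 * 0.931 + 13394 * 0.664 = 7443 + 8894 = 16337
Net migration: Group 5 + 525 → 16862
Giving 731 / 2307 / 3199 / 1457 / 16862.
Dependents (band 0–19 + band 80+) = 731 + 16862 = 17593; working-age = 6963; ratio = 17593/6963 × 100 = 252.7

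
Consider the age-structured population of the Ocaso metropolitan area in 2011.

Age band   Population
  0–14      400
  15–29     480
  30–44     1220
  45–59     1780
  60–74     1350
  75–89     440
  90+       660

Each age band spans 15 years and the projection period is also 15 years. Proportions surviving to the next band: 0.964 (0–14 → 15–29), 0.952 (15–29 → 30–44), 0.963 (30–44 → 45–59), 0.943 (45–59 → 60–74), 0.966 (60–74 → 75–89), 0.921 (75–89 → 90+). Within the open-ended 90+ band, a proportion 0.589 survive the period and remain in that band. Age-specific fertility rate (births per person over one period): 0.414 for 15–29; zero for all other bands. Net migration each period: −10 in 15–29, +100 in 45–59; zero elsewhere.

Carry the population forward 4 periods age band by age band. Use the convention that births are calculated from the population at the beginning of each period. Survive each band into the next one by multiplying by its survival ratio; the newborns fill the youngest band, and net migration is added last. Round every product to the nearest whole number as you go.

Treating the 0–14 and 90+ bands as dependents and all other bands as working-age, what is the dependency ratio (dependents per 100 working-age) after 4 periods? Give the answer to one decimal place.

188.2

Let group 1 be 0–14 through group 7 = 90+.
After projecting period 1:
Births: 480 * 0.414 = 199
Group 2: 400 * 0.964 = 386
Group 3: 480 * 0.952 = 457
Group 4: 1220 * 0.963 = 1175
Group 5: 1780 * 0.943 = 1679
Group 6: 1350 * 0.966 = 1304
Group 7: 440 * 0.921 + 660 * 0.589 = 405 + 389 = 794
Net migration: Group 2 − 10 → 376; Group 4 + 100 → 1275
→ [199, 376, 457, 1275, 1679, 1304, 794]
After projecting period 2:
Births: 376 * 0.414 = 156
Group 2: 199 * 0.964 = 192
Group 3: 376 * 0.952 = 358
Group 4: 457 * 0.963 = 440
Group 5: 1275 * 0.943 = 1202
Group 6: 1679 * 0.966 = 1622
Group 7: 1304 * 0.921 + 794 * 0.589 = 1201 + 468 = 1669
Net migration: Group 2 − 10 → 182; Group 4 + 100 → 540
→ [156, 182, 358, 540, 1202, 1622, 1669]
After projecting period 3:
Births: 182 * 0.414 = 75
Group 2: 156 * 0.964 = 150
Group 3: 182 * 0.952 = 173
Group 4: 358 * 0.963 = 345
Group 5: 540 * 0.943 = 509
Group 6: 1202 * 0.966 = 1161
Group 7: 1622 * 0.921 + 1669 * 0.589 = 1494 + 983 = 2477
Net migration: Group 2 − 10 → 140; Group 4 + 100 → 445
→ [75, 140, 173, 445, 509, 1161, 2477]
After projecting period 4:
Births: 140 * 0.414 = 58
Group 2: 75 * 0.964 = 72
Group 3: 140 * 0.952 = 133
Group 4: 173 * 0.963 = 167
Group 5: 445 * 0.943 = 420
Group 6: 509 * 0.966 = 492
Group 7: 1161 * 0.921 + 2477 * 0.589 = 1069 + 1459 = 2528
Net migration: Group 2 − 10 → 62; Group 4 + 100 → 267
→ [58, 62, 133, 267, 420, 492, 2528]
Dependents (band 0–14 + band 90+) = 58 + 2528 = 2586; working-age = 1374; ratio = 2586/1374 × 100 = 188.2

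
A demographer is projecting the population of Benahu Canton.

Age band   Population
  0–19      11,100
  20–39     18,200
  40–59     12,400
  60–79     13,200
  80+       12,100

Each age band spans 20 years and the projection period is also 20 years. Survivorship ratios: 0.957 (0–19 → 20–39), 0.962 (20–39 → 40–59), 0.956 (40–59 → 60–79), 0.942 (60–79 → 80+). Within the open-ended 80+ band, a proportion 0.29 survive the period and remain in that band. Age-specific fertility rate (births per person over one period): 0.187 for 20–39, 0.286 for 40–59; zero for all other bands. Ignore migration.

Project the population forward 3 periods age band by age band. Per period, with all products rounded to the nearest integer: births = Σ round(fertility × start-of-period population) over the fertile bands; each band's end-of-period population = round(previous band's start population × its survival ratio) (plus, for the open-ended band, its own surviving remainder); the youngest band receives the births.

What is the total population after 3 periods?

(Bands numbered youngest = 1 to oldest = 5.)
— Period 1 —
Births: 18200 * 0.187 = 3403, 12400 * 0.286 = 3546 ⇒ total 6949
Band 2: 11100 * 0.957 = 10623
Band 3: 18200 * 0.962 = 17508
Band 4: 12400 * 0.956 = 11854
Band 5: 13200 * 0.942 + 12100 * 0.29 = 12434 + 3509 = 15943
Population now: 0–19=6949, 20–39=10623, 40–59=17508, 60–79=11854, 80+=15943
— Period 2 —
Births: 10623 * 0.187 = 1987, 17508 * 0.286 = 5007 ⇒ total 6994
Band 2: 6949 * 0.957 = 6650
Band 3: 10623 * 0.962 = 10219
Band 4: 17508 * 0.956 = 16738
Band 5: 11854 * 0.942 + 15943 * 0.29 = 11166 + 4623 = 15789
Population now: 0–19=6994, 20–39=6650, 40–59=10219, 60–79=16738, 80+=15789
— Period 3 —
Births: 6650 * 0.187 = 1244, 10219 * 0.286 = 2923 ⇒ total 4167
Band 2: 6994 * 0.957 = 6693
Band 3: 6650 * 0.962 = 6397
Band 4: 10219 * 0.956 = 9769
Band 5: 16738 * 0.942 + 15789 * 0.29 = 15767 + 4579 = 20346
Population now: 0–19=4167, 20–39=6693, 40–59=6397, 60–79=9769, 80+=20346
Total after period 3: 4167 + 6693 + 6397 + 9769 + 20346 = 47372

47372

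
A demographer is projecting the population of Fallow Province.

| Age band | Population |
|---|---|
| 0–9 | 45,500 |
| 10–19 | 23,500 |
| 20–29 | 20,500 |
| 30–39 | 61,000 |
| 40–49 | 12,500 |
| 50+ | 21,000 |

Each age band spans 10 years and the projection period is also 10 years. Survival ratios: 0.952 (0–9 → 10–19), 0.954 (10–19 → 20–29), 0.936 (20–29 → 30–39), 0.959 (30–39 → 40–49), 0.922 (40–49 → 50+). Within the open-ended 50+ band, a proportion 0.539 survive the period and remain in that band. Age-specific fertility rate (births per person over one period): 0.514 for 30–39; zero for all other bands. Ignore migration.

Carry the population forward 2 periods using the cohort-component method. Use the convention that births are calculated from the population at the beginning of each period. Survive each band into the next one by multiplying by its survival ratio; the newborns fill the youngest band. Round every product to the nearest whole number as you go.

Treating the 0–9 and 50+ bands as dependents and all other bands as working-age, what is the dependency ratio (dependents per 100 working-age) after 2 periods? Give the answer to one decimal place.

68.8

Numbering the groups 1..6 from youngest to oldest:
Period 1:
Births: 61000 × 0.514 = 31354
Group 2: 45500 × 0.952 = 43316
Group 3: 23500 × 0.954 = 22419
Group 4: 20500 × 0.936 = 19188
Group 5: 61000 × 0.959 = 58499
Group 6: 12500 × 0.922 + 21000 × 0.539 = 11525 + 11319 = 22844
→ [31354, 43316, 22419, 19188, 58499, 22844]
Period 2:
Births: 19188 × 0.514 = 9863
Group 2: 31354 × 0.952 = 29849
Group 3: 43316 × 0.954 = 41323
Group 4: 22419 × 0.936 = 20984
Group 5: 19188 × 0.959 = 18401
Group 6: 58499 × 0.922 + 22844 × 0.539 = 53936 + 12313 = 66249
→ [9863, 29849, 41323, 20984, 18401, 66249]
Dependents (band 0–9 + band 50+) = 9863 + 66249 = 76112; working-age = 110557; ratio = 76112/110557 × 100 = 68.8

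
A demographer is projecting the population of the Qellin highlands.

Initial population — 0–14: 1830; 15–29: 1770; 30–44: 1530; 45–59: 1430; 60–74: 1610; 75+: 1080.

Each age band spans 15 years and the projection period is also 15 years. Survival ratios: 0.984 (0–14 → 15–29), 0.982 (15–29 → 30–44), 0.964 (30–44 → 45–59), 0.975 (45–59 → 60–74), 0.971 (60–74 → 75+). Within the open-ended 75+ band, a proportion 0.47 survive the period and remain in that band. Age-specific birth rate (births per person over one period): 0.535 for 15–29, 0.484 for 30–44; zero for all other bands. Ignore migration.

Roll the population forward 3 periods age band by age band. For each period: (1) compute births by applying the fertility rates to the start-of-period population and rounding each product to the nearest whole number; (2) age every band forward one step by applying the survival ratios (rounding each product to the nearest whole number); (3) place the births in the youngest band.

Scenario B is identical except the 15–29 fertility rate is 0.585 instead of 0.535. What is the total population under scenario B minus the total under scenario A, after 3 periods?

[period 1]
Births: 1770 × 0.535 = 947, 1530 × 0.484 = 741 — total 1688
15–29: 1830 × 0.984 = 1801
30–44: 1770 × 0.982 = 1738
45–59: 1530 × 0.964 = 1475
60–74: 1430 × 0.975 = 1394
75+: 1610 × 0.971 + 1080 × 0.47 = 1563 + 508 = 2071
Giving 1688 / 1801 / 1738 / 1475 / 1394 / 2071.
[period 2]
Births: 1801 × 0.535 = 964, 1738 × 0.484 = 841 — total 1805
15–29: 1688 × 0.984 = 1661
30–44: 1801 × 0.982 = 1769
45–59: 1738 × 0.964 = 1675
60–74: 1475 × 0.975 = 1438
75+: 1394 × 0.971 + 2071 × 0.47 = 1354 + 973 = 2327
Giving 1805 / 1661 / 1769 / 1675 / 1438 / 2327.
[period 3]
Births: 1661 × 0.535 = 889, 1769 × 0.484 = 856 — total 1745
15–29: 1805 × 0.984 = 1776
30–44: 1661 × 0.982 = 1631
45–59: 1769 × 0.964 = 1705
60–74: 1675 × 0.975 = 1633
75+: 1438 × 0.971 + 2327 × 0.47 = 1396 + 1094 = 2490
Giving 1745 / 1776 / 1631 / 1705 / 1633 / 2490.
Scenario A total after 3 periods: 10980
Scenario B projection —
[period 1]
Births: 1770 × 0.585 = 1035, 1530 × 0.484 = 741 — total 1776
15–29: 1830 × 0.984 = 1801
30–44: 1770 × 0.982 = 1738
45–59: 1530 × 0.964 = 1475
60–74: 1430 × 0.975 = 1394
75+: 1610 × 0.971 + 1080 × 0.47 = 1563 + 508 = 2071
Giving 1776 / 1801 / 1738 / 1475 / 1394 / 2071.
[period 2]
Births: 1801 × 0.585 = 1054, 1738 × 0.484 = 841 — total 1895
15–29: 1776 × 0.984 = 1748
30–44: 1801 × 0.982 = 1769
45–59: 1738 × 0.964 = 1675
60–74: 1475 × 0.975 = 1438
75+: 1394 × 0.971 + 2071 × 0.47 = 1354 + 973 = 2327
Giving 1895 / 1748 / 1769 / 1675 / 1438 / 2327.
[period 3]
Births: 1748 × 0.585 = 1023, 1769 × 0.484 = 856 — total 1879
15–29: 1895 × 0.984 = 1865
30–44: 1748 × 0.982 = 1717
45–59: 1769 × 0.964 = 1705
60–74: 1675 × 0.975 = 1633
75+: 1438 × 0.971 + 2327 × 0.47 = 1396 + 1094 = 2490
Giving 1879 / 1865 / 1717 / 1705 / 1633 / 2490.
Scenario B total after 3 periods: 11289
Difference B − A = 11289 − 10980 = 309

309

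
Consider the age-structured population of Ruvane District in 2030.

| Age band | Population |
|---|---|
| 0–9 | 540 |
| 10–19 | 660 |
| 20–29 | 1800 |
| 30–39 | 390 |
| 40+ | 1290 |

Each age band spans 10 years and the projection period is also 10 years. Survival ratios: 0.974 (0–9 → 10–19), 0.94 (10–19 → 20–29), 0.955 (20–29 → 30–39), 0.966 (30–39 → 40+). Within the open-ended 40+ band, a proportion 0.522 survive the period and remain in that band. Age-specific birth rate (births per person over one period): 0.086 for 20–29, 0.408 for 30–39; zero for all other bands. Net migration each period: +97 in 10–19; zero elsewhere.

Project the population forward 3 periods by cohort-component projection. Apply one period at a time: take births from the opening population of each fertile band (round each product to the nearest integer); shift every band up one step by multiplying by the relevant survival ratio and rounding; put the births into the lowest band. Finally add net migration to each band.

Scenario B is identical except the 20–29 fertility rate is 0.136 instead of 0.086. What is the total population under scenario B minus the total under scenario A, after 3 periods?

[period 1]
Births: 1800 × 0.086 = 155, 390 × 0.408 = 159 — total 314
10–19: 540 × 0.974 = 526
20–29: 660 × 0.94 = 620
30–39: 1800 × 0.955 = 1719
40+: 390 × 0.966 + 1290 × 0.522 = 377 + 673 = 1050
Net migration: 10–19 + 97 → 623
Giving 314 / 623 / 620 / 1719 / 1050.
[period 2]
Births: 620 × 0.086 = 53, 1719 × 0.408 = 701 — total 754
10–19: 314 × 0.974 = 306
20–29: 623 × 0.94 = 586
30–39: 620 × 0.955 = 592
40+: 1719 × 0.966 + 1050 × 0.522 = 1661 + 548 = 2209
Net migration: 10–19 + 97 → 403
Giving 754 / 403 / 586 / 592 / 2209.
[period 3]
Births: 586 × 0.086 = 50, 592 × 0.408 = 242 — total 292
10–19: 754 × 0.974 = 734
20–29: 403 × 0.94 = 379
30–39: 586 × 0.955 = 560
40+: 592 × 0.966 + 2209 × 0.522 = 572 + 1153 = 1725
Net migration: 10–19 + 97 → 831
Giving 292 / 831 / 379 / 560 / 1725.
Scenario A total after 3 periods: 3787
Scenario B projection —
[period 1]
Births: 1800 × 0.136 = 245, 390 × 0.408 = 159 — total 404
10–19: 540 × 0.974 = 526
20–29: 660 × 0.94 = 620
30–39: 1800 × 0.955 = 1719
40+: 390 × 0.966 + 1290 × 0.522 = 377 + 673 = 1050
Net migration: 10–19 + 97 → 623
Giving 404 / 623 / 620 / 1719 / 1050.
[period 2]
Births: 620 × 0.136 = 84, 1719 × 0.408 = 701 — total 785
10–19: 404 × 0.974 = 393
20–29: 623 × 0.94 = 586
30–39: 620 × 0.955 = 592
40+: 1719 × 0.966 + 1050 × 0.522 = 1661 + 548 = 2209
Net migration: 10–19 + 97 → 490
Giving 785 / 490 / 586 / 592 / 2209.
[period 3]
Births: 586 × 0.136 = 80, 592 × 0.408 = 242 — total 322
10–19: 785 × 0.974 = 765
20–29: 490 × 0.94 = 461
30–39: 586 × 0.955 = 560
40+: 592 × 0.966 + 2209 × 0.522 = 572 + 1153 = 1725
Net migration: 10–19 + 97 → 862
Giving 322 / 862 / 461 / 560 / 1725.
Scenario B total after 3 periods: 3930
Difference B − A = 3930 − 3787 = 143

143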